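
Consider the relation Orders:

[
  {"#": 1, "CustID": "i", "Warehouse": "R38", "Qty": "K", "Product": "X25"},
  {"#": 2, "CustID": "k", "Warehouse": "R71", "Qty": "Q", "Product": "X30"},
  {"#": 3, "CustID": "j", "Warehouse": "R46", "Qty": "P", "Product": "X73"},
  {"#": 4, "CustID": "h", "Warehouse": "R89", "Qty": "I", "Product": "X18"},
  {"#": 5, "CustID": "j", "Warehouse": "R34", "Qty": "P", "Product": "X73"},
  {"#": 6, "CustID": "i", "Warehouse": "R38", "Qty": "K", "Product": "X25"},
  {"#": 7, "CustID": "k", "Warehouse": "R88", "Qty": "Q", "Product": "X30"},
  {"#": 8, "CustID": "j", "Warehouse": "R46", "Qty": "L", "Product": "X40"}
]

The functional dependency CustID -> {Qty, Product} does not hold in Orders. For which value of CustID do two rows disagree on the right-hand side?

CustID=i: rows 1, 6 → {Qty,Product} = (K, X25), (K, X25) ✓
CustID=k: rows 2, 7 → {Qty,Product} = (Q, X30), (Q, X30) ✓
CustID=j: rows 3, 5, 8 → {Qty,Product} takes values {(P, X73), (L, X40)} — violation
CustID=h: row 4 → {Qty,Product} = (I, X18) ✓
The only CustID value with inconsistent RHS is CustID=j.

j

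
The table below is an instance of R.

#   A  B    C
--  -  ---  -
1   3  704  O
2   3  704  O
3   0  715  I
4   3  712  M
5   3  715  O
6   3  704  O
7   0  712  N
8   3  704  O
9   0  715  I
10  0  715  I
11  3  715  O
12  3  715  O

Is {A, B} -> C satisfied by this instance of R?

(A=3, B=704): rows 1, 2, 6, 8 → C = O, O, O, O ✓
(A=0, B=715): rows 3, 9, 10 → C = I, I, I ✓
(A=3, B=712): row 4 → C = M ✓
(A=3, B=715): rows 5, 11, 12 → C = O, O, O ✓
(A=0, B=712): row 7 → C = N ✓
Every {A, B} value is associated with a single C value, so {A, B} -> C holds.

Yes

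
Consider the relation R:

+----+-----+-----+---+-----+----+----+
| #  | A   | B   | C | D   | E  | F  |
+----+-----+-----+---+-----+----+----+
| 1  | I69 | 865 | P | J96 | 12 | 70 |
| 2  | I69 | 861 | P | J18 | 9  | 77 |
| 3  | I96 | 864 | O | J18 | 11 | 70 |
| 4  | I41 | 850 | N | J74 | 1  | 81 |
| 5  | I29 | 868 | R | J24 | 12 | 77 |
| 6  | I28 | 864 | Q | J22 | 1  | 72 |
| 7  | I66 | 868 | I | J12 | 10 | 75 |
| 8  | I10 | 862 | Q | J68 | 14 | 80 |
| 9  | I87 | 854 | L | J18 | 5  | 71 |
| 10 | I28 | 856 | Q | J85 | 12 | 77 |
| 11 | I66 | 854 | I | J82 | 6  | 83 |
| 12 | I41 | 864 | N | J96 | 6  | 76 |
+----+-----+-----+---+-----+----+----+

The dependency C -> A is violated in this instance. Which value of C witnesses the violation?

C=P: rows 1, 2 → A = I69, I69 ✓
C=O: row 3 → A = I96 ✓
C=N: rows 4, 12 → A = I41, I41 ✓
C=R: row 5 → A = I29 ✓
C=Q: rows 6, 8, 10 → A takes values {I28, I10} — violation
C=I: rows 7, 11 → A = I66, I66 ✓
C=L: row 9 → A = I87 ✓
The only C value with inconsistent A is C=Q.

Q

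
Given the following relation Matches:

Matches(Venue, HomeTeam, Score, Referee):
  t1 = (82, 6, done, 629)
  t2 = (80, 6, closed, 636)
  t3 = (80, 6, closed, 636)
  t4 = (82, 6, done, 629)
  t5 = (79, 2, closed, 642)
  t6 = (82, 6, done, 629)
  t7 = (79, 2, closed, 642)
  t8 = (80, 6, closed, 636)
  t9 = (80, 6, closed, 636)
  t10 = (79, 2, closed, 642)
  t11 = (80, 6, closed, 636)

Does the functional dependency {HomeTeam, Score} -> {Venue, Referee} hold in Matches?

(HomeTeam=6, Score=done): rows 1, 4, 6 → {Venue,Referee} = (82, 629), (82, 629), (82, 629) ✓
(HomeTeam=6, Score=closed): rows 2, 3, 8, 9, 11 → {Venue,Referee} = (80, 636), (80, 636), (80, 636), (80, 636), (80, 636) ✓
(HomeTeam=2, Score=closed): rows 5, 7, 10 → {Venue,Referee} = (79, 642), (79, 642), (79, 642) ✓
Every {HomeTeam, Score} value is associated with a single {Venue, Referee} value, so {HomeTeam, Score} -> {Venue, Referee} holds.

Yes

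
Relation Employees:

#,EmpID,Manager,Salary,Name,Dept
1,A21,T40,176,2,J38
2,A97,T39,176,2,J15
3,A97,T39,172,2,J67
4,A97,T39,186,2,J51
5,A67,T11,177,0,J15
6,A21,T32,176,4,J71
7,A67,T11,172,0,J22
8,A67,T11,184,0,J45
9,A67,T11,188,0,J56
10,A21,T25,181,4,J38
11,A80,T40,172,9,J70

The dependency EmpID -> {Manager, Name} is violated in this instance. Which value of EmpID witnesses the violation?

EmpID=A21: rows 1, 6, 10 → {Manager,Name} takes values {(T40, 2), (T32, 4), (T25, 4)} — violation
EmpID=A97: rows 2, 3, 4 → {Manager,Name} = (T39, 2), (T39, 2), (T39, 2) ✓
EmpID=A67: rows 5, 7, 8, 9 → {Manager,Name} = (T11, 0), (T11, 0), (T11, 0), (T11, 0) ✓
EmpID=A80: row 11 → {Manager,Name} = (T40, 9) ✓
The only EmpID value with inconsistent RHS is EmpID=A21.

A21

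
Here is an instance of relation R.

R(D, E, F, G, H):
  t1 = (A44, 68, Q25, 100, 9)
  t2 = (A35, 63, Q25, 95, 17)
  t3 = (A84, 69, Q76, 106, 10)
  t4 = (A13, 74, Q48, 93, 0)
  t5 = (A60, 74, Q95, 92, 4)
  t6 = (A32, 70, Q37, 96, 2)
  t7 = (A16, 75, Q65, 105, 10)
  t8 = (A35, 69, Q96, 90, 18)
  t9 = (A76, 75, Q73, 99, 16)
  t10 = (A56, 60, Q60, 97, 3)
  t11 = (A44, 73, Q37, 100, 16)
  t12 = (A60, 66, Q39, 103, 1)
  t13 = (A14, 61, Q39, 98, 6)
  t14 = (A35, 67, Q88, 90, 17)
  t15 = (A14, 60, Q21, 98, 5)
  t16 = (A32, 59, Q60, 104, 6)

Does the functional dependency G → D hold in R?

Yes

G=100: rows 1, 11 → D = A44, A44 ✓
G=95: row 2 → D = A35 ✓
G=106: row 3 → D = A84 ✓
G=93: row 4 → D = A13 ✓
G=92: row 5 → D = A60 ✓
G=96: row 6 → D = A32 ✓
G=105: row 7 → D = A16 ✓
G=90: rows 8, 14 → D = A35, A35 ✓
G=99: row 9 → D = A76 ✓
G=97: row 10 → D = A56 ✓
G=103: row 12 → D = A60 ✓
G=98: rows 13, 15 → D = A14, A14 ✓
G=104: row 16 → D = A32 ✓
Every G value is associated with a single D value, so G → D holds.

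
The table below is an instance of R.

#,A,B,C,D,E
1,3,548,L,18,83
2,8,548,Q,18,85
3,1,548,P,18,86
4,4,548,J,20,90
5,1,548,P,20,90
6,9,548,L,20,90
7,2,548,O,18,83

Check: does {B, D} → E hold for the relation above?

(B=548, D=18): rows 1, 2, 3, 7 → E takes values {83, 85, 86} — violation
(B=548, D=20): rows 4, 5, 6 → E = 90, 90, 90 ✓
Two rows agree on {B, D} but differ on E, so {B, D} → E does not hold.

No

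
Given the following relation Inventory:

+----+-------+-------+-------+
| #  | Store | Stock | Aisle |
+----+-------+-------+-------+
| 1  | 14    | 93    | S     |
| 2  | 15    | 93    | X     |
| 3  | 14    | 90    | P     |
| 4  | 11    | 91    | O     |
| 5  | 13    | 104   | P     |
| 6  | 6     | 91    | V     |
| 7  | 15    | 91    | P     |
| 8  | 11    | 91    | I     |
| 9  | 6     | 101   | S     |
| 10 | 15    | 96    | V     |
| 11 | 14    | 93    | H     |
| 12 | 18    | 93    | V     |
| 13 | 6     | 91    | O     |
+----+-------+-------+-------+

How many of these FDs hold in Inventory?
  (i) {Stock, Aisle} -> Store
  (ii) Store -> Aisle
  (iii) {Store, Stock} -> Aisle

0

(i) {Stock, Aisle} -> Store: (Stock=91, Aisle=O): rows 4, 13 → Store takes values {11, 6} — violation — fails.
(ii) Store -> Aisle: Store=14: rows 1, 3, 11 → Aisle takes values {S, P, H} — violation; Store=15: rows 2, 7, 10 → Aisle takes values {X, P, V} — violation; Store=11: rows 4, 8 → Aisle takes values {O, I} — violation; Store=6: rows 6, 9, 13 → Aisle takes values {V, S, O} — violation — fails.
(iii) {Store, Stock} -> Aisle: (Store=14, Stock=93): rows 1, 11 → Aisle takes values {S, H} — violation; (Store=11, Stock=91): rows 4, 8 → Aisle takes values {O, I} — violation; (Store=6, Stock=91): rows 6, 13 → Aisle takes values {V, O} — violation — fails.
None of the 3 dependencies hold.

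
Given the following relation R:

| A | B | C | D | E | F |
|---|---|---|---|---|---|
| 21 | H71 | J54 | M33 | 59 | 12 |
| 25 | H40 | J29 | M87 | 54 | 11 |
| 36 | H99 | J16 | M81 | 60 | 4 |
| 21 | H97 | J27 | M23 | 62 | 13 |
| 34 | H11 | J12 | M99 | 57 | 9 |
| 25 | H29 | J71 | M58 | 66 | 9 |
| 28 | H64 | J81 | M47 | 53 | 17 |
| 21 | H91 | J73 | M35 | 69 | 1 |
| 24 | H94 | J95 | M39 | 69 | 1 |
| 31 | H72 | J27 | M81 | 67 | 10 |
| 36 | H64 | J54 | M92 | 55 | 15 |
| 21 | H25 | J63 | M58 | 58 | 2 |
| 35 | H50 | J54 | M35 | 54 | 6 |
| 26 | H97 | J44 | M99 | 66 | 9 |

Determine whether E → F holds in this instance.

E=59: 1 row → F = 12 ✓
E=54: 2 rows → F takes values {11, 6} — violation
E=60: 1 row → F = 4 ✓
E=62: 1 row → F = 13 ✓
E=57: 1 row → F = 9 ✓
E=66: 2 rows → F = 9, 9 ✓
E=53: 1 row → F = 17 ✓
E=69: 2 rows → F = 1, 1 ✓
E=67: 1 row → F = 10 ✓
E=55: 1 row → F = 15 ✓
E=58: 1 row → F = 2 ✓
Two rows agree on E but differ on F, so E → F does not hold.

No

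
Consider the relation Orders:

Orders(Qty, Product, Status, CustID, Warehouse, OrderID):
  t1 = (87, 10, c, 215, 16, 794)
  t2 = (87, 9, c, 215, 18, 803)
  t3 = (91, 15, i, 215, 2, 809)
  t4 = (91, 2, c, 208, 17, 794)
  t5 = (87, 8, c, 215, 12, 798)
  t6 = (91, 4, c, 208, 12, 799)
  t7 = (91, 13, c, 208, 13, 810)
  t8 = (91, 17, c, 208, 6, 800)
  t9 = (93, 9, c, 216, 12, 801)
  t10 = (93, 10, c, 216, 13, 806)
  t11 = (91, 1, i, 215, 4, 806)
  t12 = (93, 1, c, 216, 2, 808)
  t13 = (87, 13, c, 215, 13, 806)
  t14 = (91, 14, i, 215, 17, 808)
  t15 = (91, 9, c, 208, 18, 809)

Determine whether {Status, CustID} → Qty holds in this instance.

(Status=c, CustID=215): rows 1, 2, 5, 13 → Qty = 87, 87, 87, 87 ✓
(Status=i, CustID=215): rows 3, 11, 14 → Qty = 91, 91, 91 ✓
(Status=c, CustID=208): rows 4, 6, 7, 8, 15 → Qty = 91, 91, 91, 91, 91 ✓
(Status=c, CustID=216): rows 9, 10, 12 → Qty = 93, 93, 93 ✓
Every {Status, CustID} value is associated with a single Qty value, so {Status, CustID} → Qty holds.

Yes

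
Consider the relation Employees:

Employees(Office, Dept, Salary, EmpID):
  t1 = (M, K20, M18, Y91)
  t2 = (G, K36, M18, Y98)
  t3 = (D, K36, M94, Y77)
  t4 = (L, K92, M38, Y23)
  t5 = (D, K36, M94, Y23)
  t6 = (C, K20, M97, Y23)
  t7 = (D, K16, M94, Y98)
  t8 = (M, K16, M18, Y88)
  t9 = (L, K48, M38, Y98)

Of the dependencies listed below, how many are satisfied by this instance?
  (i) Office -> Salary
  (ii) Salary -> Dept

1

(i) Office -> Salary: every LHS value maps to a single RHS value — holds.
(ii) Salary -> Dept: Salary=M18: rows 1, 2, 8 → Dept takes values {K20, K36, K16} — violation; Salary=M94: rows 3, 5, 7 → Dept takes values {K36, K16} — violation; Salary=M38: rows 4, 9 → Dept takes values {K92, K48} — violation — fails.
1 of the 2 dependencies holds.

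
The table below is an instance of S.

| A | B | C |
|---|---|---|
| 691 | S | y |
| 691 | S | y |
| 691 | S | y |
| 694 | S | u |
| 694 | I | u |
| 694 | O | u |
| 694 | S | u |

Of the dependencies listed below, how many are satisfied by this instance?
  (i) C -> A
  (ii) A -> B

(i) C -> A: every LHS value maps to a single RHS value — holds.
(ii) A -> B: A=694: 4 rows → B takes values {S, I, O} — violation — fails.
1 of the 2 dependencies holds.

1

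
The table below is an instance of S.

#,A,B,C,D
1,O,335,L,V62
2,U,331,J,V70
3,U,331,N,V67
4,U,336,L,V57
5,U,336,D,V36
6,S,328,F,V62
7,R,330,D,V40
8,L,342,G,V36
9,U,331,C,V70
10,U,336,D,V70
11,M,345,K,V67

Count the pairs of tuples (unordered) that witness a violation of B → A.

0

B=331: all 3 rows agree on A — 0 pairs.
B=336: all 3 rows agree on A — 0 pairs.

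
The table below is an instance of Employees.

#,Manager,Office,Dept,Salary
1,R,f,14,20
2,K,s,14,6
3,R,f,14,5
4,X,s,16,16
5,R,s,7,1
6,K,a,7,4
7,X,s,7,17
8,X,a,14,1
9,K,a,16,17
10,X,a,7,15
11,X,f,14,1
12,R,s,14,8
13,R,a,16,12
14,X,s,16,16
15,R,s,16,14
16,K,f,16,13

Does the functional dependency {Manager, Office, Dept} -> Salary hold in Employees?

No

(Manager=R, Office=f, Dept=14): rows 1, 3 → Salary takes values {20, 5} — violation
(Manager=K, Office=s, Dept=14): row 2 → Salary = 6 ✓
(Manager=X, Office=s, Dept=16): rows 4, 14 → Salary = 16, 16 ✓
(Manager=R, Office=s, Dept=7): row 5 → Salary = 1 ✓
(Manager=K, Office=a, Dept=7): row 6 → Salary = 4 ✓
(Manager=X, Office=s, Dept=7): row 7 → Salary = 17 ✓
(Manager=X, Office=a, Dept=14): row 8 → Salary = 1 ✓
(Manager=K, Office=a, Dept=16): row 9 → Salary = 17 ✓
(Manager=X, Office=a, Dept=7): row 10 → Salary = 15 ✓
(Manager=X, Office=f, Dept=14): row 11 → Salary = 1 ✓
(Manager=R, Office=s, Dept=14): row 12 → Salary = 8 ✓
(Manager=R, Office=a, Dept=16): row 13 → Salary = 12 ✓
(Manager=R, Office=s, Dept=16): row 15 → Salary = 14 ✓
(Manager=K, Office=f, Dept=16): row 16 → Salary = 13 ✓
Two rows agree on {Manager, Office, Dept} but differ on Salary, so {Manager, Office, Dept} -> Salary does not hold.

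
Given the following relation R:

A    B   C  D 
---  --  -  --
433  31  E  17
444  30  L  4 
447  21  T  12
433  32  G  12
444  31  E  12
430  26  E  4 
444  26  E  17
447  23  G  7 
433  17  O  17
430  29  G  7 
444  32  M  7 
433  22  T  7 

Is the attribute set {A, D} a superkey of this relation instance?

Two distinct rows share (A=433, D=17), so {A, D} does not determine every attribute — not a superkey.

No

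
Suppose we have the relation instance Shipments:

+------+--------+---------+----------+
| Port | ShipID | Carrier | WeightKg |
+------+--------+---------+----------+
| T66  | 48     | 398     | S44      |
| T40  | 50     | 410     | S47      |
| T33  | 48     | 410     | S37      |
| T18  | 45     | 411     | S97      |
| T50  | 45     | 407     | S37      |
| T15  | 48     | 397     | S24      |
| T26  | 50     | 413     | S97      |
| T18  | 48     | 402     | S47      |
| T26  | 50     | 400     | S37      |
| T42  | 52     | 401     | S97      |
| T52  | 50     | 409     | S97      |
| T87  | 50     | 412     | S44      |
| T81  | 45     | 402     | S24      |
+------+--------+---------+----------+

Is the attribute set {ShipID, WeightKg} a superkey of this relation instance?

No

Two distinct rows share (ShipID=50, WeightKg=S97), so {ShipID, WeightKg} does not determine every attribute — not a superkey.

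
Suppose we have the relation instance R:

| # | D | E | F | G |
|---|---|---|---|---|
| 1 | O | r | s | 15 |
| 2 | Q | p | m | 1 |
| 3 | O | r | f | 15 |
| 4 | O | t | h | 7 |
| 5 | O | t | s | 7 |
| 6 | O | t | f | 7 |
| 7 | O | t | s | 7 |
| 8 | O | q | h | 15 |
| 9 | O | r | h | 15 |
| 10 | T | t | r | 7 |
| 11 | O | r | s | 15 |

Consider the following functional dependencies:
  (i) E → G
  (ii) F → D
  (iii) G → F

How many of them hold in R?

(i) E → G: every LHS value maps to a single RHS value — holds.
(ii) F → D: every LHS value maps to a single RHS value — holds.
(iii) G → F: G=15: rows 1, 3, 8, 9, 11 → F takes values {s, f, h} — violation; G=7: rows 4, 5, 6, 7, 10 → F takes values {h, s, f, r} — violation — fails.
2 of the 3 dependencies hold.

2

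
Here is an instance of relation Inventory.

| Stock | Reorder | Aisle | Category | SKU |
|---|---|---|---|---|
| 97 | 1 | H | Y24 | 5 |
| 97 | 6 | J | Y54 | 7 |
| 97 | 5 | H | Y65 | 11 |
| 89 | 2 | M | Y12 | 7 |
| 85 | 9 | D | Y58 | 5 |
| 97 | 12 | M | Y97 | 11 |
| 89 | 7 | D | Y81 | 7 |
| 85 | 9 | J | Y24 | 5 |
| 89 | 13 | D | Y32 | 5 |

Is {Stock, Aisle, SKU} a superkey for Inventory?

All 9 rows have distinct {Stock, Aisle, SKU} values, so {Stock, Aisle, SKU} → (all attributes) holds and {Stock, Aisle, SKU} is a superkey.

Yes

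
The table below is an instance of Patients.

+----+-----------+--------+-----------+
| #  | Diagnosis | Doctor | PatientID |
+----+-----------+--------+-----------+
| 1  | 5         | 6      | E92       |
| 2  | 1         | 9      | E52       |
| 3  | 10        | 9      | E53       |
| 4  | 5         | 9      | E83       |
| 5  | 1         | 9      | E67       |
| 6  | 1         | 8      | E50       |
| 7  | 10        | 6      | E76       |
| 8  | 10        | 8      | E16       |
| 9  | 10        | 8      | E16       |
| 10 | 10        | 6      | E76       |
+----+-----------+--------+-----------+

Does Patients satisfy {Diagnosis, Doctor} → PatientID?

(Diagnosis=5, Doctor=6): row 1 → PatientID = E92 ✓
(Diagnosis=1, Doctor=9): rows 2, 5 → PatientID takes values {E52, E67} — violation
(Diagnosis=10, Doctor=9): row 3 → PatientID = E53 ✓
(Diagnosis=5, Doctor=9): row 4 → PatientID = E83 ✓
(Diagnosis=1, Doctor=8): row 6 → PatientID = E50 ✓
(Diagnosis=10, Doctor=6): rows 7, 10 → PatientID = E76, E76 ✓
(Diagnosis=10, Doctor=8): rows 8, 9 → PatientID = E16, E16 ✓
Two rows agree on {Diagnosis, Doctor} but differ on PatientID, so {Diagnosis, Doctor} → PatientID does not hold.

No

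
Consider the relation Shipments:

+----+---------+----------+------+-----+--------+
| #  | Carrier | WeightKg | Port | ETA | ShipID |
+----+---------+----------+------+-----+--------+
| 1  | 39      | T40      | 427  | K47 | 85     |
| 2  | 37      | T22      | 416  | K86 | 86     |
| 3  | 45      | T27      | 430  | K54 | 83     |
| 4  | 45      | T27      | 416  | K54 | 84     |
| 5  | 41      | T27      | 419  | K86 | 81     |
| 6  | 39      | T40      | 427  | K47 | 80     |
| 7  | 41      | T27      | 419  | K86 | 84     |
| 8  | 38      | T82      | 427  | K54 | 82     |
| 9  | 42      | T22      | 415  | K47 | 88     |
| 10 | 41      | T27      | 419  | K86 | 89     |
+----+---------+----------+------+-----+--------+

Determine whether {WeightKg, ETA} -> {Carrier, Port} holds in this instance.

No

(WeightKg=T40, ETA=K47): rows 1, 6 → {Carrier,Port} = (39, 427), (39, 427) ✓
(WeightKg=T22, ETA=K86): row 2 → {Carrier,Port} = (37, 416) ✓
(WeightKg=T27, ETA=K54): rows 3, 4 → {Carrier,Port} takes values {(45, 430), (45, 416)} — violation
(WeightKg=T27, ETA=K86): rows 5, 7, 10 → {Carrier,Port} = (41, 419), (41, 419), (41, 419) ✓
(WeightKg=T82, ETA=K54): row 8 → {Carrier,Port} = (38, 427) ✓
(WeightKg=T22, ETA=K47): row 9 → {Carrier,Port} = (42, 415) ✓
Two rows agree on {WeightKg, ETA} but differ on {Carrier, Port}, so {WeightKg, ETA} -> {Carrier, Port} does not hold.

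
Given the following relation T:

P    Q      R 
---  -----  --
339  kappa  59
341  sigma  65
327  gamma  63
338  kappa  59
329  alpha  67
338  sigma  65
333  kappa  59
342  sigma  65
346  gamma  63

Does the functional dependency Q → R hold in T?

Yes

Q=kappa: 3 rows → R = 59, 59, 59 ✓
Q=sigma: 3 rows → R = 65, 65, 65 ✓
Q=gamma: 2 rows → R = 63, 63 ✓
Q=alpha: 1 row → R = 67 ✓
Every Q value is associated with a single R value, so Q → R holds.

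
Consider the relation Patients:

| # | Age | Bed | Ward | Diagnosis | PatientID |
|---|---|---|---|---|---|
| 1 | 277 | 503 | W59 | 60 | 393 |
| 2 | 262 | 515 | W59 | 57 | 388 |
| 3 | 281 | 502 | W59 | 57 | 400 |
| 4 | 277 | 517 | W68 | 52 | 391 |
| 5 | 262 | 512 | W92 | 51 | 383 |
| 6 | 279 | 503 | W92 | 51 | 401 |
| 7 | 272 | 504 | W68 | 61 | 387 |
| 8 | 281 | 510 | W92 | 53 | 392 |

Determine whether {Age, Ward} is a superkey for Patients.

Yes

All 8 rows have distinct {Age, Ward} values, so {Age, Ward} → (all attributes) holds and {Age, Ward} is a superkey.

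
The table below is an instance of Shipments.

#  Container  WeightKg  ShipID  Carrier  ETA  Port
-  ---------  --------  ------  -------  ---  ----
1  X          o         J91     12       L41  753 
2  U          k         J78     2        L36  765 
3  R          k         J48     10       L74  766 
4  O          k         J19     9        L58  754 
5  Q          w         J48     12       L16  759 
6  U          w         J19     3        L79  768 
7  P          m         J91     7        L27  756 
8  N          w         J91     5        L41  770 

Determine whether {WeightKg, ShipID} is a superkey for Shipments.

All 8 rows have distinct {WeightKg, ShipID} values, so {WeightKg, ShipID} → (all attributes) holds and {WeightKg, ShipID} is a superkey.

Yes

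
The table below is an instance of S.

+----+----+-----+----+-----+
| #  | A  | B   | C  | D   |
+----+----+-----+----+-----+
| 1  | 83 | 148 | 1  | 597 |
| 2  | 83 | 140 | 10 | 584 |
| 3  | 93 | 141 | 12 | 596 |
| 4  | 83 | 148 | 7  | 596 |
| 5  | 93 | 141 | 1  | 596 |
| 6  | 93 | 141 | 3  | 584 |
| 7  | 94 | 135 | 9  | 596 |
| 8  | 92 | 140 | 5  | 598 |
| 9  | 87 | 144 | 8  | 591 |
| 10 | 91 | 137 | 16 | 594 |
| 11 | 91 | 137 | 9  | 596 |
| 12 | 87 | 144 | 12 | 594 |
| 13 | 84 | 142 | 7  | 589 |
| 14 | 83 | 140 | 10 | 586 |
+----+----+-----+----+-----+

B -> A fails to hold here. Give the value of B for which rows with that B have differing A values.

140

B=148: rows 1, 4 → A = 83, 83 ✓
B=140: rows 2, 8, 14 → A takes values {83, 92} — violation
B=141: rows 3, 5, 6 → A = 93, 93, 93 ✓
B=135: row 7 → A = 94 ✓
B=144: rows 9, 12 → A = 87, 87 ✓
B=137: rows 10, 11 → A = 91, 91 ✓
B=142: row 13 → A = 84 ✓
The only B value with inconsistent A is B=140.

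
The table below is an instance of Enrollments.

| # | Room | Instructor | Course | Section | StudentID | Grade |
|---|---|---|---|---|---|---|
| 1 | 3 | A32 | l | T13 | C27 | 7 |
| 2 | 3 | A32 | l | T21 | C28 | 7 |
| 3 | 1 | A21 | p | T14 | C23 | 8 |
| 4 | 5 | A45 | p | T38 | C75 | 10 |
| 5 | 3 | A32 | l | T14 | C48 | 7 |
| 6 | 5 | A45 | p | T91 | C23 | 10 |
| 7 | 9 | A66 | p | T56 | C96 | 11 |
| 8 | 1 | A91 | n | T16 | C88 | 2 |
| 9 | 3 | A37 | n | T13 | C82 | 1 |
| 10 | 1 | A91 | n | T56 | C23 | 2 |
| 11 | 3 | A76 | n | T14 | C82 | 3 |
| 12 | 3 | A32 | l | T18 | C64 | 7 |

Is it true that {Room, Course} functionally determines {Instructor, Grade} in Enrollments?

(Room=3, Course=l): rows 1, 2, 5, 12 → {Instructor,Grade} = (A32, 7), (A32, 7), (A32, 7), (A32, 7) ✓
(Room=1, Course=p): row 3 → {Instructor,Grade} = (A21, 8) ✓
(Room=5, Course=p): rows 4, 6 → {Instructor,Grade} = (A45, 10), (A45, 10) ✓
(Room=9, Course=p): row 7 → {Instructor,Grade} = (A66, 11) ✓
(Room=1, Course=n): rows 8, 10 → {Instructor,Grade} = (A91, 2), (A91, 2) ✓
(Room=3, Course=n): rows 9, 11 → {Instructor,Grade} takes values {(A37, 1), (A76, 3)} — violation
Two rows agree on {Room, Course} but differ on {Instructor, Grade}, so {Room, Course} → {Instructor, Grade} does not hold.

No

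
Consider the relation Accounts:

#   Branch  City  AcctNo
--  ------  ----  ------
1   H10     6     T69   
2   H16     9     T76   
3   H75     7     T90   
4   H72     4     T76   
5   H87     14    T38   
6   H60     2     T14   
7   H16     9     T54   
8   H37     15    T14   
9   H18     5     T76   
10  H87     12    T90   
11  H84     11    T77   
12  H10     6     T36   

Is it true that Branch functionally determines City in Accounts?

Branch=H10: rows 1, 12 → City = 6, 6 ✓
Branch=H16: rows 2, 7 → City = 9, 9 ✓
Branch=H75: row 3 → City = 7 ✓
Branch=H72: row 4 → City = 4 ✓
Branch=H87: rows 5, 10 → City takes values {14, 12} — violation
Branch=H60: row 6 → City = 2 ✓
Branch=H37: row 8 → City = 15 ✓
Branch=H18: row 9 → City = 5 ✓
Branch=H84: row 11 → City = 11 ✓
Two rows agree on Branch but differ on City, so Branch → City does not hold.

No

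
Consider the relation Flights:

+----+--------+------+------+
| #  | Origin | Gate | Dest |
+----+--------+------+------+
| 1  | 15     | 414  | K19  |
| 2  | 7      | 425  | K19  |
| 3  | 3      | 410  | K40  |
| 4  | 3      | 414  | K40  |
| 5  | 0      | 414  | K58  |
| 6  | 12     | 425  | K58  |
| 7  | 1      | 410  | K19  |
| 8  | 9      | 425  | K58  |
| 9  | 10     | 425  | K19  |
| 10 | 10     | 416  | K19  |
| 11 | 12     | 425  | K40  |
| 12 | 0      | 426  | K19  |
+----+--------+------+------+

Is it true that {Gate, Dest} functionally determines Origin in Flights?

No

(Gate=414, Dest=K19): row 1 → Origin = 15 ✓
(Gate=425, Dest=K19): rows 2, 9 → Origin takes values {7, 10} — violation
(Gate=410, Dest=K40): row 3 → Origin = 3 ✓
(Gate=414, Dest=K40): row 4 → Origin = 3 ✓
(Gate=414, Dest=K58): row 5 → Origin = 0 ✓
(Gate=425, Dest=K58): rows 6, 8 → Origin takes values {12, 9} — violation
(Gate=410, Dest=K19): row 7 → Origin = 1 ✓
(Gate=416, Dest=K19): row 10 → Origin = 10 ✓
(Gate=425, Dest=K40): row 11 → Origin = 12 ✓
(Gate=426, Dest=K19): row 12 → Origin = 0 ✓
Two rows agree on {Gate, Dest} but differ on Origin, so {Gate, Dest} → Origin does not hold.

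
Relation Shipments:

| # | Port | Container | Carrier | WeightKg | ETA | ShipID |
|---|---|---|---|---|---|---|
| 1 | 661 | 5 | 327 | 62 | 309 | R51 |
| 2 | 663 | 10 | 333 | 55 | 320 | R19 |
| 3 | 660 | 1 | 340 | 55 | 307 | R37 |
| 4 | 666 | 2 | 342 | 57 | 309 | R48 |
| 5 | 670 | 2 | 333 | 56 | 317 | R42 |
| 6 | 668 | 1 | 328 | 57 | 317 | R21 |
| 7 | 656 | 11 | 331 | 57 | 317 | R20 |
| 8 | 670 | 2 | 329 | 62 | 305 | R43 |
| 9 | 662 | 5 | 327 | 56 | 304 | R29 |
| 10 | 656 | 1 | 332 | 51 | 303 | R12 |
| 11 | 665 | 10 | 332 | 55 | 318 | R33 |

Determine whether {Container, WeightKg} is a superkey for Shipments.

No

Rows 2 and 11 have the same {Container, WeightKg} value (Container=10, WeightKg=55) but are distinct tuples, so {Container, WeightKg} does not determine every attribute — not a superkey.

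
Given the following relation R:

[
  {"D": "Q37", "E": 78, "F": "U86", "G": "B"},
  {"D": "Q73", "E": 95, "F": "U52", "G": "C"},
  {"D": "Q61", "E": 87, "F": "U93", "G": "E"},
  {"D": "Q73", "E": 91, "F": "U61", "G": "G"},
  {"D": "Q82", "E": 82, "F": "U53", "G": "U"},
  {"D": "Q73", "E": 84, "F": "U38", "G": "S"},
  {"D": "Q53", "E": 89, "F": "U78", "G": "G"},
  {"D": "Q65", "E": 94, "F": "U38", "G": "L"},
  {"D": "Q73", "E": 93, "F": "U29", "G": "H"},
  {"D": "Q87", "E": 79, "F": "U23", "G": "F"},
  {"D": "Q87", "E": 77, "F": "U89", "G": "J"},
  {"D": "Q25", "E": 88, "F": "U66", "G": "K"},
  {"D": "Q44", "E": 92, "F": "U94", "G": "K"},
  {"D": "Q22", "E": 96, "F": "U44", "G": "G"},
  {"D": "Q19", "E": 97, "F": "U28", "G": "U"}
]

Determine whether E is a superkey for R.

All 15 rows have distinct E values, so E → (all attributes) holds and E is a superkey.

Yes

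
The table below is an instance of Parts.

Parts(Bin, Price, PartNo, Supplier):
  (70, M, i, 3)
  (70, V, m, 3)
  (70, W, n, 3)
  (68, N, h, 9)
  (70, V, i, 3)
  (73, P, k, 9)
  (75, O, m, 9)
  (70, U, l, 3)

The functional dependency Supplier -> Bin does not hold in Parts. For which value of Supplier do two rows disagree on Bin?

9

Supplier=3: 5 rows → Bin = 70, 70, 70, 70, 70 ✓
Supplier=9: 3 rows → Bin takes values {68, 73, 75} — violation
The only Supplier value with inconsistent Bin is Supplier=9.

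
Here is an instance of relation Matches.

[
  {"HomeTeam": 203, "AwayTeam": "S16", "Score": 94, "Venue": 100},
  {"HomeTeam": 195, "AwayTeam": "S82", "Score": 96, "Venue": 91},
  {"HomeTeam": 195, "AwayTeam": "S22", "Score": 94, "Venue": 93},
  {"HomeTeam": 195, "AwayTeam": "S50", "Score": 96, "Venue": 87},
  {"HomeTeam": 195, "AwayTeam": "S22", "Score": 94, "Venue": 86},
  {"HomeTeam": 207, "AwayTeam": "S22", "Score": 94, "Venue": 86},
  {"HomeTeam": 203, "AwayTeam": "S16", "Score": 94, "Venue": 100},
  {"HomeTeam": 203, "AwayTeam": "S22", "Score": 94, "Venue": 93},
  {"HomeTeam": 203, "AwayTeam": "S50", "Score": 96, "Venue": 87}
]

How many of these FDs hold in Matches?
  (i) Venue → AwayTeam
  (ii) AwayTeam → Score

(i) Venue → AwayTeam: every LHS value maps to a single RHS value — holds.
(ii) AwayTeam → Score: every LHS value maps to a single RHS value — holds.
2 of the 2 dependencies hold.

2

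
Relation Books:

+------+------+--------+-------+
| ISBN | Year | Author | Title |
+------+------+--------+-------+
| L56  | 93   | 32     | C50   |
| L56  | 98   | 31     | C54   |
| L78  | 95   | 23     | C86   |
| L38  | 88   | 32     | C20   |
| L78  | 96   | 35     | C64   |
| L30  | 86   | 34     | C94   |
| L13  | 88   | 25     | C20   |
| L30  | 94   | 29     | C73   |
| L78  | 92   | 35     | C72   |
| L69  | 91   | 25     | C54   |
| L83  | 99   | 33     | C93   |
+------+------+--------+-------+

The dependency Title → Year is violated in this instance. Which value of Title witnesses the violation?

Title=C50: 1 row → Year = 93 ✓
Title=C54: 2 rows → Year takes values {98, 91} — violation
Title=C86: 1 row → Year = 95 ✓
Title=C20: 2 rows → Year = 88, 88 ✓
Title=C64: 1 row → Year = 96 ✓
Title=C94: 1 row → Year = 86 ✓
Title=C73: 1 row → Year = 94 ✓
Title=C72: 1 row → Year = 92 ✓
Title=C93: 1 row → Year = 99 ✓
The only Title value with inconsistent Year is Title=C54.

C54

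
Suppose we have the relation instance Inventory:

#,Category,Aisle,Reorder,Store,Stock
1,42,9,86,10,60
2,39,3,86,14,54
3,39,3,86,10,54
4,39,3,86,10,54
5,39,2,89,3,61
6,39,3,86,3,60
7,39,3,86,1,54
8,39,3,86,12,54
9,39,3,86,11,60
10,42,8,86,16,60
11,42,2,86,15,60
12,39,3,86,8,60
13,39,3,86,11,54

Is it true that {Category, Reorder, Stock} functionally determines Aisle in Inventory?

(Category=42, Reorder=86, Stock=60): rows 1, 10, 11 → Aisle takes values {9, 8, 2} — violation
(Category=39, Reorder=86, Stock=54): rows 2, 3, 4, 7, 8, 13 → Aisle = 3, 3, 3, 3, 3, 3 ✓
(Category=39, Reorder=89, Stock=61): row 5 → Aisle = 2 ✓
(Category=39, Reorder=86, Stock=60): rows 6, 9, 12 → Aisle = 3, 3, 3 ✓
Two rows agree on {Category, Reorder, Stock} but differ on Aisle, so {Category, Reorder, Stock} → Aisle does not hold.

No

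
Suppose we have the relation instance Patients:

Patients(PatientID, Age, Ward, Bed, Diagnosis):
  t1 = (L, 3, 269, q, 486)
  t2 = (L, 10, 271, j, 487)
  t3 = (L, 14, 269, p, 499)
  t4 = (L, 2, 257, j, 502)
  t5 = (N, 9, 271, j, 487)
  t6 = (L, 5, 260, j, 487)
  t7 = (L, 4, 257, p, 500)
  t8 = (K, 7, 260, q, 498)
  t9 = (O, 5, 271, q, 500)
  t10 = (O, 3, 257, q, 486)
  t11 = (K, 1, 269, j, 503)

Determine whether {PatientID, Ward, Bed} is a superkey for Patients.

Yes

All 11 rows have distinct {PatientID, Ward, Bed} values, so {PatientID, Ward, Bed} → (all attributes) holds and {PatientID, Ward, Bed} is a superkey.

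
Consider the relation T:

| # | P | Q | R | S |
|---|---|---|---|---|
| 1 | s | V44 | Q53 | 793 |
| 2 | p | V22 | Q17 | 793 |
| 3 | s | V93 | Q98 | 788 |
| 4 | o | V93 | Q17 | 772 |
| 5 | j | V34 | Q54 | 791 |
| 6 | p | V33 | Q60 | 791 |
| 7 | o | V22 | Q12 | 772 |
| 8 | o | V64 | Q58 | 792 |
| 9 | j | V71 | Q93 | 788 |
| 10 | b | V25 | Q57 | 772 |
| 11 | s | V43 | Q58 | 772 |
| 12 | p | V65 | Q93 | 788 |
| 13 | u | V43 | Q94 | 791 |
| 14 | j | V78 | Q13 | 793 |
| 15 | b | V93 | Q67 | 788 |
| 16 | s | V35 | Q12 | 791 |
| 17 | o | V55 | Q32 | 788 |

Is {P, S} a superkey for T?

No

Rows 4 and 7 have the same {P, S} value (P=o, S=772) but are distinct tuples, so {P, S} does not determine every attribute — not a superkey.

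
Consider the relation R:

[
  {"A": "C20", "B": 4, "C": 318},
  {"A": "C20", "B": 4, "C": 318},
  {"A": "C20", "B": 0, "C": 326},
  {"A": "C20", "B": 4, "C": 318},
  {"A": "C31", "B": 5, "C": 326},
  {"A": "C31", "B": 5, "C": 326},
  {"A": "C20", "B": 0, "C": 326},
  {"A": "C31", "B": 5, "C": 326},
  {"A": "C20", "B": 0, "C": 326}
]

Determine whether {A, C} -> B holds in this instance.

(A=C20, C=318): 3 rows → B = 4, 4, 4 ✓
(A=C20, C=326): 3 rows → B = 0, 0, 0 ✓
(A=C31, C=326): 3 rows → B = 5, 5, 5 ✓
Every {A, C} value is associated with a single B value, so {A, C} -> B holds.

Yes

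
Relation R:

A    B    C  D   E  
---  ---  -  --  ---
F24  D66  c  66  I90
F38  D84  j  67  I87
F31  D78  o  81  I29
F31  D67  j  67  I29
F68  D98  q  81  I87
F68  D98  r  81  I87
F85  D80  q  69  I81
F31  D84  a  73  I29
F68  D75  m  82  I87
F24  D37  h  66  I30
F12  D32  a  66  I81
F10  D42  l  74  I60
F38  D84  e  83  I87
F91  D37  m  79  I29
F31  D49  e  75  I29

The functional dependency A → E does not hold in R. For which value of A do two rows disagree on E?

F24

A=F24: 2 rows → E takes values {I90, I30} — violation
A=F38: 2 rows → E = I87, I87 ✓
A=F31: 4 rows → E = I29, I29, I29, I29 ✓
A=F68: 3 rows → E = I87, I87, I87 ✓
A=F85: 1 row → E = I81 ✓
A=F12: 1 row → E = I81 ✓
A=F10: 1 row → E = I60 ✓
A=F91: 1 row → E = I29 ✓
The only A value with inconsistent E is A=F24.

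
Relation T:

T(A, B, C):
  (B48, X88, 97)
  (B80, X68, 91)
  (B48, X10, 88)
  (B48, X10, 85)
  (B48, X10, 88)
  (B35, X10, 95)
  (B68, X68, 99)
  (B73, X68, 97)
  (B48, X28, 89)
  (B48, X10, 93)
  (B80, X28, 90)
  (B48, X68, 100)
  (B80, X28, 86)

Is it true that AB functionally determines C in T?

(A=B48, B=X88): 1 row → C = 97 ✓
(A=B80, B=X68): 1 row → C = 91 ✓
(A=B48, B=X10): 4 rows → C takes values {88, 85, 93} — violation
(A=B35, B=X10): 1 row → C = 95 ✓
(A=B68, B=X68): 1 row → C = 99 ✓
(A=B73, B=X68): 1 row → C = 97 ✓
(A=B48, B=X28): 1 row → C = 89 ✓
(A=B80, B=X28): 2 rows → C takes values {90, 86} — violation
(A=B48, B=X68): 1 row → C = 100 ✓
Two rows agree on AB but differ on C, so AB → C does not hold.

No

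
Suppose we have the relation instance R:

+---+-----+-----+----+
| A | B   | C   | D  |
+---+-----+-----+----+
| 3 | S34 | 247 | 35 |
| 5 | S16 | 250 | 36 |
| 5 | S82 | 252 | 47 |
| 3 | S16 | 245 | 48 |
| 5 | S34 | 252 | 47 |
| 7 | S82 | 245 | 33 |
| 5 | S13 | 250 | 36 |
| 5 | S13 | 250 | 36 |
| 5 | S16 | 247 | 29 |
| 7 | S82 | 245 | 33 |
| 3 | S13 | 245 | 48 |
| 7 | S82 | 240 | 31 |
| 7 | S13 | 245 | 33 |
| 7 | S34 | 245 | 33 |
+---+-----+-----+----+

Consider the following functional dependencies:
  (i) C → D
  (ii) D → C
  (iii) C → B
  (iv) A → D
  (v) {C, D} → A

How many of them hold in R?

2

(i) C → D: C=247: 2 rows → D takes values {35, 29} — violation; C=245: 6 rows → D takes values {48, 33} — violation — fails.
(ii) D → C: every LHS value maps to a single RHS value — holds.
(iii) C → B: C=247: 2 rows → B takes values {S34, S16} — violation; C=250: 3 rows → B takes values {S16, S13} — violation; C=252: 2 rows → B takes values {S82, S34} — violation; C=245: 6 rows → B takes values {S16, S82, S13, S34} — violation — fails.
(iv) A → D: A=3: 3 rows → D takes values {35, 48} — violation; A=5: 6 rows → D takes values {36, 47, 29} — violation; A=7: 5 rows → D takes values {33, 31} — violation — fails.
(v) {C, D} → A: every LHS value maps to a single RHS value — holds.
2 of the 5 dependencies hold.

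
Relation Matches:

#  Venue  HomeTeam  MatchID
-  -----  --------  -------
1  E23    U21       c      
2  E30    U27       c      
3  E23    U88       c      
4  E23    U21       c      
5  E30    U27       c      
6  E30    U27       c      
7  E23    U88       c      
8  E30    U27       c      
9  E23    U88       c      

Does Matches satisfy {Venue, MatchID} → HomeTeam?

No

(Venue=E23, MatchID=c): rows 1, 3, 4, 7, 9 → HomeTeam takes values {U21, U88} — violation
(Venue=E30, MatchID=c): rows 2, 5, 6, 8 → HomeTeam = U27, U27, U27, U27 ✓
Two rows agree on {Venue, MatchID} but differ on HomeTeam, so {Venue, MatchID} → HomeTeam does not hold.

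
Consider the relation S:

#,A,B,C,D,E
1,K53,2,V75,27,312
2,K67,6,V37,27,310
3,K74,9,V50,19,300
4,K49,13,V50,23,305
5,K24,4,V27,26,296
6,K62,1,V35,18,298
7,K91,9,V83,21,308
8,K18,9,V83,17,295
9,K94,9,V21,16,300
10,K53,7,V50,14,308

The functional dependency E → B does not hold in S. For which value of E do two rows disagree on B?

308

E=312: row 1 → B = 2 ✓
E=310: row 2 → B = 6 ✓
E=300: rows 3, 9 → B = 9, 9 ✓
E=305: row 4 → B = 13 ✓
E=296: row 5 → B = 4 ✓
E=298: row 6 → B = 1 ✓
E=308: rows 7, 10 → B takes values {9, 7} — violation
E=295: row 8 → B = 9 ✓
The only E value with inconsistent B is E=308.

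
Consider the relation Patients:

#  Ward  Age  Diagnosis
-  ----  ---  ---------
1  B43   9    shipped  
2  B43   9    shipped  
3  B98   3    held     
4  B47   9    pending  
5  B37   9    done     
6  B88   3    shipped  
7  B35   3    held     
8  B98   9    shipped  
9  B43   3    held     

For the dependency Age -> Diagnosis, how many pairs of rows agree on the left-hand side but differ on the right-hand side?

Age=9: violating pairs (1,4), (1,5), (2,4), (2,5), (4,5), (4,8), (5,8) — 7 pairs.
Age=3: violating pairs (3,6), (6,7), (6,9) — 3 pairs.

10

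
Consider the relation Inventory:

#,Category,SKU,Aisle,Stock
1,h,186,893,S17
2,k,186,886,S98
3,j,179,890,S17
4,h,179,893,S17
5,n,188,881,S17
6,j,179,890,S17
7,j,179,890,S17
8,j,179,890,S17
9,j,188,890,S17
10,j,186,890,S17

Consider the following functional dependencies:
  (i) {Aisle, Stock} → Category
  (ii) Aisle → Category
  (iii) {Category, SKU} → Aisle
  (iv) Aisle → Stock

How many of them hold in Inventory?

4

(i) {Aisle, Stock} → Category: every LHS value maps to a single RHS value — holds.
(ii) Aisle → Category: every LHS value maps to a single RHS value — holds.
(iii) {Category, SKU} → Aisle: every LHS value maps to a single RHS value — holds.
(iv) Aisle → Stock: every LHS value maps to a single RHS value — holds.
4 of the 4 dependencies hold.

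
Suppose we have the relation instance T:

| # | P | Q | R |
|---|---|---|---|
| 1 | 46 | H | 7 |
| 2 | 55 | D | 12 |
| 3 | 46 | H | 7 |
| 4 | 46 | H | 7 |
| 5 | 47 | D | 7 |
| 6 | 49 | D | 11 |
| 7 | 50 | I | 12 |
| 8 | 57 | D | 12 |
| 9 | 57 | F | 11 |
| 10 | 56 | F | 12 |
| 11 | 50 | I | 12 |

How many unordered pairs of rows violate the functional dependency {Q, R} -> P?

(Q=H, R=7): all 3 rows agree on P — 0 pairs.
(Q=D, R=12): violating pairs (2,8) — 1 pair.
(Q=I, R=12): all 2 rows agree on P — 0 pairs.

1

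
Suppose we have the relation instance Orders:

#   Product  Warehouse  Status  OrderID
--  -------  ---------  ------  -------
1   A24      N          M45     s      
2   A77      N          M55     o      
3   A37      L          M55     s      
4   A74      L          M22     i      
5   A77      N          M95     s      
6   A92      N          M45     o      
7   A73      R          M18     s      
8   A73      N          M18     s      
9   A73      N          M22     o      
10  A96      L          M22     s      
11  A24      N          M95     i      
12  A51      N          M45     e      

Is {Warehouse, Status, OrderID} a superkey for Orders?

All 12 rows have distinct {Warehouse, Status, OrderID} values, so {Warehouse, Status, OrderID} → (all attributes) holds and {Warehouse, Status, OrderID} is a superkey.

Yes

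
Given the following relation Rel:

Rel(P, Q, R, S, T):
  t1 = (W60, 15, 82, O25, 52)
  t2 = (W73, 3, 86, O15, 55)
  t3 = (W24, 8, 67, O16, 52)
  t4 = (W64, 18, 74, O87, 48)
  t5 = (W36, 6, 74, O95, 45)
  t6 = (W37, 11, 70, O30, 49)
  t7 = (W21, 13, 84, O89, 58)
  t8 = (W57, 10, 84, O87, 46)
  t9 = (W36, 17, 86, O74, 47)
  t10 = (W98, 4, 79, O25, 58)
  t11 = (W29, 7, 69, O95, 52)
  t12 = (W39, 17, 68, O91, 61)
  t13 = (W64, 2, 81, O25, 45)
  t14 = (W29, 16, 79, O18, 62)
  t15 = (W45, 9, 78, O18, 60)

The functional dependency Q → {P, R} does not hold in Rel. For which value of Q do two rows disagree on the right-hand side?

Q=15: row 1 → {P,R} = (W60, 82) ✓
Q=3: row 2 → {P,R} = (W73, 86) ✓
Q=8: row 3 → {P,R} = (W24, 67) ✓
Q=18: row 4 → {P,R} = (W64, 74) ✓
Q=6: row 5 → {P,R} = (W36, 74) ✓
Q=11: row 6 → {P,R} = (W37, 70) ✓
Q=13: row 7 → {P,R} = (W21, 84) ✓
Q=10: row 8 → {P,R} = (W57, 84) ✓
Q=17: rows 9, 12 → {P,R} takes values {(W36, 86), (W39, 68)} — violation
Q=4: row 10 → {P,R} = (W98, 79) ✓
Q=7: row 11 → {P,R} = (W29, 69) ✓
Q=2: row 13 → {P,R} = (W64, 81) ✓
Q=16: row 14 → {P,R} = (W29, 79) ✓
Q=9: row 15 → {P,R} = (W45, 78) ✓
The only Q value with inconsistent RHS is Q=17.

17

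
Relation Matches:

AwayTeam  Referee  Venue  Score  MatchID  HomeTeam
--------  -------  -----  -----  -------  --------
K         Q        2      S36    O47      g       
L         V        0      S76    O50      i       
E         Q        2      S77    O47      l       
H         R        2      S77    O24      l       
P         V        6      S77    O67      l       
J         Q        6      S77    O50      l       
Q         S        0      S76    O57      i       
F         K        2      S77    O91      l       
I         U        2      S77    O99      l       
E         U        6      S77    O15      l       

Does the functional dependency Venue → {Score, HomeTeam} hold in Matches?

Venue=2: 5 rows → {Score,HomeTeam} takes values {(S36, g), (S77, l)} — violation
Venue=0: 2 rows → {Score,HomeTeam} = (S76, i), (S76, i) ✓
Venue=6: 3 rows → {Score,HomeTeam} = (S77, l), (S77, l), (S77, l) ✓
Two rows agree on Venue but differ on {Score, HomeTeam}, so Venue → {Score, HomeTeam} does not hold.

No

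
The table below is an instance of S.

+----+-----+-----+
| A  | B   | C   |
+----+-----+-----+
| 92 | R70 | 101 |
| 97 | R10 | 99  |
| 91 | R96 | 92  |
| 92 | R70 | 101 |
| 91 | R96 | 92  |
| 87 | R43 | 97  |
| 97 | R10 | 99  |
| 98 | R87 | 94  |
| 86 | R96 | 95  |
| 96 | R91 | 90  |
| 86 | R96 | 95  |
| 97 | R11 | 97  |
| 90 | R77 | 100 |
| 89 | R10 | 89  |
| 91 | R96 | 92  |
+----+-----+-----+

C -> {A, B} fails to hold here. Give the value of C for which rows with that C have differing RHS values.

97

C=101: 2 rows → {A,B} = (92, R70), (92, R70) ✓
C=99: 2 rows → {A,B} = (97, R10), (97, R10) ✓
C=92: 3 rows → {A,B} = (91, R96), (91, R96), (91, R96) ✓
C=97: 2 rows → {A,B} takes values {(87, R43), (97, R11)} — violation
C=94: 1 row → {A,B} = (98, R87) ✓
C=95: 2 rows → {A,B} = (86, R96), (86, R96) ✓
C=90: 1 row → {A,B} = (96, R91) ✓
C=100: 1 row → {A,B} = (90, R77) ✓
C=89: 1 row → {A,B} = (89, R10) ✓
The only C value with inconsistent RHS is C=97.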